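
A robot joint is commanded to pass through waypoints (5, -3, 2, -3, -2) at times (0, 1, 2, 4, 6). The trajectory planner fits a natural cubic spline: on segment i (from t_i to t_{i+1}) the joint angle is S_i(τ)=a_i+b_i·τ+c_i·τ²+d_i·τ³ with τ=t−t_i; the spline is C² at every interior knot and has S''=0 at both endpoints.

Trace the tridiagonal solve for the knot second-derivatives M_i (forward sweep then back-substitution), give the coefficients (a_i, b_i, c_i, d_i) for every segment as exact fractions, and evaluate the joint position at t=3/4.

  seg 0: a=5 b=-991/84 c=0 d=319/84
  seg 1: a=-3 b=-17/42 c=319/28 d=-503/84
  seg 2: a=2 b=53/12 c=-46/7 d=523/336
  seg 3: a=-3 b=-67/21 c=155/56 d=-155/336
S(3/4) = -575/256

Δ: Δ0=-8, Δ1=5, Δ2=-5/2, Δ3=1/2
row 1: diag=4, rhs=78; c'=1/4, d'=39/2
row 2: denom=6−1·1/4=23/4; d'=(-45−1·39/2)/(23/4)=-258/23
row 3: denom=8−2·8/23=168/23; d'=(18−2·-258/23)/(168/23)=155/28
back: M3=155/28
back: M2=-258/23−8/23·155/28=-92/7
back: M1=39/2−1/4·-92/7=319/14
M: M0=0, M1=319/14, M2=-92/7, M3=155/28, M4=0
seg 0: a=5, c=M0/2=0, d=(M1−M0)/(6·1)=319/84, b=Δ0−h0·(2M0+M1)/6=-991/84
seg 1: a=-3, c=M1/2=319/28, d=(M2−M1)/(6·1)=-503/84, b=Δ1−h1·(2M1+M2)/6=-17/42
seg 2: a=2, c=M2/2=-46/7, d=(M3−M2)/(6·2)=523/336, b=Δ2−h2·(2M2+M3)/6=53/12
seg 3: a=-3, c=M3/2=155/56, d=(M4−M3)/(6·2)=-155/336, b=Δ3−h3·(2M3+M4)/6=-67/21
t_q=3/4 → seg 0, τ=3/4; S=5+-991/84·τ+0·τ²+319/84·τ³=-575/256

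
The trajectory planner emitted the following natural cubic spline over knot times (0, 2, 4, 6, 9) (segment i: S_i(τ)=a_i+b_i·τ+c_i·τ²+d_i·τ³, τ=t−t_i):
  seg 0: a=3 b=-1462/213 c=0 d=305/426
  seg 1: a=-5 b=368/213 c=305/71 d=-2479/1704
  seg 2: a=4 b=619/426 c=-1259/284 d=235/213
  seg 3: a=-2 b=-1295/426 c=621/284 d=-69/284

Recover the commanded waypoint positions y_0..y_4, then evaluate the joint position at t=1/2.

y_0 = S_0(0) = a_0 = 3
y_1 = S_1(0) = a_1 = -5
y_2 = S_2(0) = a_2 = 4
y_3 = S_3(0) = a_3 = -2
y_4 = S_3(3) = 2
t_q=1/2 is in segment 0 (τ=1/2); S_0(τ)=-389/1136

y_0=3 y_1=-5 y_2=4 y_3=-2 y_4=2
S(1/2) = -389/1136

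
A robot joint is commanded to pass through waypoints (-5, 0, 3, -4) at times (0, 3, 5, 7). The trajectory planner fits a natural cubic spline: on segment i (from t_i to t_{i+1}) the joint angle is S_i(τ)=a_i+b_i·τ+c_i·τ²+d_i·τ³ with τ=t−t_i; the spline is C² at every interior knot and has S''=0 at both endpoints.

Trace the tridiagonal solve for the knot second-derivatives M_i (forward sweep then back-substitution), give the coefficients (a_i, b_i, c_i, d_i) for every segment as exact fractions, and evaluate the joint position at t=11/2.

  seg 0: a=-5 b=151/114 c=0 d=13/342
  seg 1: a=0 b=134/57 c=13/38 d=-175/456
  seg 2: a=3 b=-101/114 c=-149/76 d=149/456
S(11/2) = 2563/1216

Δ: Δ0=5/3, Δ1=3/2, Δ2=-7/2
row 1: diag=10, rhs=-1; c'=1/5, d'=-1/10
row 2: denom=8−2·1/5=38/5; d'=(-30−2·-1/10)/(38/5)=-149/38
back: M2=-149/38
back: M1=-1/10−1/5·-149/38=13/19
M: M0=0, M1=13/19, M2=-149/38, M3=0
seg 0: a=-5, c=M0/2=0, d=(M1−M0)/(6·3)=13/342, b=Δ0−h0·(2M0+M1)/6=151/114
seg 1: a=0, c=M1/2=13/38, d=(M2−M1)/(6·2)=-175/456, b=Δ1−h1·(2M1+M2)/6=134/57
seg 2: a=3, c=M2/2=-149/76, d=(M3−M2)/(6·2)=149/456, b=Δ2−h2·(2M2+M3)/6=-101/114
t_q=11/2 → seg 2, τ=1/2; S=3+-101/114·τ+-149/76·τ²+149/456·τ³=2563/1216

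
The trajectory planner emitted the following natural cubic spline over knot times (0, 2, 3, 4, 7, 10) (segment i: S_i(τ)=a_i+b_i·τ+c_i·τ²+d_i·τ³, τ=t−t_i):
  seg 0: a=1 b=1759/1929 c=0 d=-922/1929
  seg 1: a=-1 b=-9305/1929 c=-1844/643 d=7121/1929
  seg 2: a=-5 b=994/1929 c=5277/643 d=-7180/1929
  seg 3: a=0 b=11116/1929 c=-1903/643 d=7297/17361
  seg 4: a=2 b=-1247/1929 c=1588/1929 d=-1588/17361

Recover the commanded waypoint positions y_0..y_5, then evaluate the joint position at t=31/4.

y_0 = S_0(0) = a_0 = 1
y_1 = S_1(0) = a_1 = -1
y_2 = S_2(0) = a_2 = -5
y_3 = S_3(0) = a_3 = 0
y_4 = S_4(0) = a_4 = 2
y_5 = S_4(3) = 5
t_q=31/4 is in segment 4 (τ=3/4); S_4(τ)=19955/10288

y_0=1 y_1=-1 y_2=-5 y_3=0 y_4=2 y_5=5
S(31/4) = 19955/10288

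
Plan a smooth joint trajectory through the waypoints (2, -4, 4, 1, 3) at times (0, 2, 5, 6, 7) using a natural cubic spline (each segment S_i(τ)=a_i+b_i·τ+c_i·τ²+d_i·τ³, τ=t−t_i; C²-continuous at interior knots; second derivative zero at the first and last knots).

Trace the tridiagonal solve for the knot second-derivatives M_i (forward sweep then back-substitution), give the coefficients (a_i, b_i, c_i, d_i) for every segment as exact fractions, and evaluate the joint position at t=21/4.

Δ: Δ0=-3, Δ1=8/3, Δ2=-3, Δ3=2
row 1: diag=10, rhs=34; c'=3/10, d'=17/5
row 2: denom=8−3·3/10=71/10; d'=(-34−3·17/5)/(71/10)=-442/71
row 3: denom=4−1·10/71=274/71; d'=(30−1·-442/71)/(274/71)=1286/137
back: M3=1286/137
back: M2=-442/71−10/71·1286/137=-1034/137
back: M1=17/5−3/10·-1034/137=776/137
M: M0=0, M1=776/137, M2=-1034/137, M3=1286/137, M4=0
seg 0: a=2, c=M0/2=0, d=(M1−M0)/(6·2)=194/411, b=Δ0−h0·(2M0+M1)/6=-2009/411
seg 1: a=-4, c=M1/2=388/137, d=(M2−M1)/(6·3)=-905/1233, b=Δ1−h1·(2M1+M2)/6=319/411
seg 2: a=4, c=M2/2=-517/137, d=(M3−M2)/(6·1)=1160/411, b=Δ2−h2·(2M2+M3)/6=-842/411
seg 3: a=1, c=M3/2=643/137, d=(M4−M3)/(6·1)=-643/411, b=Δ3−h3·(2M3+M4)/6=-464/411
t_q=21/4 → seg 2, τ=1/4; S=4+-842/411·τ+-517/137·τ²+1160/411·τ³=7225/2192

  seg 0: a=2 b=-2009/411 c=0 d=194/411
  seg 1: a=-4 b=319/411 c=388/137 d=-905/1233
  seg 2: a=4 b=-842/411 c=-517/137 d=1160/411
  seg 3: a=1 b=-464/411 c=643/137 d=-643/411
S(21/4) = 7225/2192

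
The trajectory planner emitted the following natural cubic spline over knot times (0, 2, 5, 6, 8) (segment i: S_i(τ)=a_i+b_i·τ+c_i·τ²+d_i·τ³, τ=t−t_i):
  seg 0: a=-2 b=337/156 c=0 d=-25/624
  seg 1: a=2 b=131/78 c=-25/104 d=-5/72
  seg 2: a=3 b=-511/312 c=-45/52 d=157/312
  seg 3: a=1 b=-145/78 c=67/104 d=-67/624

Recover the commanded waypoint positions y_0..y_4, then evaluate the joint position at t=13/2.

y_0 = S_0(0) = a_0 = -2
y_1 = S_1(0) = a_1 = 2
y_2 = S_2(0) = a_2 = 3
y_3 = S_3(0) = a_3 = 1
y_4 = S_3(2) = -1
t_q=13/2 is in segment 3 (τ=1/2); S_3(τ)=363/1664

y_0=-2 y_1=2 y_2=3 y_3=1 y_4=-1
S(13/2) = 363/1664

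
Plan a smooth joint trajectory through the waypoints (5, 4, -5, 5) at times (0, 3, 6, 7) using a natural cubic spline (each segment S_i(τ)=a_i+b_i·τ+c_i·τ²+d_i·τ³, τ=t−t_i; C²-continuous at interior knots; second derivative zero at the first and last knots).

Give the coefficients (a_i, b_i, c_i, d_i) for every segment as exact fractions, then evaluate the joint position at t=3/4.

Δ: Δ0=-1/3, Δ1=-3, Δ2=10
row 1: diag=12, rhs=-16; c'=1/4, d'=-4/3
row 2: denom=8−3·1/4=29/4; d'=(78−3·-4/3)/(29/4)=328/29
back: M2=328/29
back: M1=-4/3−1/4·328/29=-362/87
M: M0=0, M1=-362/87, M2=328/29, M3=0
seg 0: a=5, c=M0/2=0, d=(M1−M0)/(6·3)=-181/783, b=Δ0−h0·(2M0+M1)/6=152/87
seg 1: a=4, c=M1/2=-181/87, d=(M2−M1)/(6·3)=673/783, b=Δ1−h1·(2M1+M2)/6=-391/87
seg 2: a=-5, c=M2/2=164/29, d=(M3−M2)/(6·1)=-164/87, b=Δ2−h2·(2M2+M3)/6=542/87
t_q=3/4 → seg 0, τ=3/4; S=5+152/87·τ+0·τ²+-181/783·τ³=11531/1856

  seg 0: a=5 b=152/87 c=0 d=-181/783
  seg 1: a=4 b=-391/87 c=-181/87 d=673/783
  seg 2: a=-5 b=542/87 c=164/29 d=-164/87
S(3/4) = 11531/1856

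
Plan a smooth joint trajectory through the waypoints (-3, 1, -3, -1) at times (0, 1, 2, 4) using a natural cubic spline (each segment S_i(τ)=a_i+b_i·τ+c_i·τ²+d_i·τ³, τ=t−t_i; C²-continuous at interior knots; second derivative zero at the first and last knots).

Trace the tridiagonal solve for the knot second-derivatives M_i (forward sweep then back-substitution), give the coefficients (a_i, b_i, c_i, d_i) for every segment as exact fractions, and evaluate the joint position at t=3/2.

Δ: Δ0=4, Δ1=-4, Δ2=1
row 1: diag=4, rhs=-48; c'=1/4, d'=-12
row 2: denom=6−1·1/4=23/4; d'=(30−1·-12)/(23/4)=168/23
back: M2=168/23
back: M1=-12−1/4·168/23=-318/23
M: M0=0, M1=-318/23, M2=168/23, M3=0
seg 0: a=-3, c=M0/2=0, d=(M1−M0)/(6·1)=-53/23, b=Δ0−h0·(2M0+M1)/6=145/23
seg 1: a=1, c=M1/2=-159/23, d=(M2−M1)/(6·1)=81/23, b=Δ1−h1·(2M1+M2)/6=-14/23
seg 2: a=-3, c=M2/2=84/23, d=(M3−M2)/(6·2)=-14/23, b=Δ2−h2·(2M2+M3)/6=-89/23
t_q=3/2 → seg 1, τ=1/2; S=1+-14/23·τ+-159/23·τ²+81/23·τ³=-109/184

  seg 0: a=-3 b=145/23 c=0 d=-53/23
  seg 1: a=1 b=-14/23 c=-159/23 d=81/23
  seg 2: a=-3 b=-89/23 c=84/23 d=-14/23
S(3/2) = -109/184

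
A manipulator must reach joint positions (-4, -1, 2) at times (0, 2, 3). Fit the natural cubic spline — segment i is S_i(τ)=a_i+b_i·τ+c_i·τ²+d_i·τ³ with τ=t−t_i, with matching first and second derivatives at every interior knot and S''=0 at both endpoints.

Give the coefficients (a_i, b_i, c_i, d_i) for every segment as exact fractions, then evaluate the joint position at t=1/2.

Δ: Δ0=3/2, Δ1=3
row 1: diag=6, rhs=9; c'=1/6, d'=3/2
back: M1=3/2
M: M0=0, M1=3/2, M2=0
seg 0: a=-4, c=M0/2=0, d=(M1−M0)/(6·2)=1/8, b=Δ0−h0·(2M0+M1)/6=1
seg 1: a=-1, c=M1/2=3/4, d=(M2−M1)/(6·1)=-1/4, b=Δ1−h1·(2M1+M2)/6=5/2
t_q=1/2 → seg 0, τ=1/2; S=-4+1·τ+0·τ²+1/8·τ³=-223/64

  seg 0: a=-4 b=1 c=0 d=1/8
  seg 1: a=-1 b=5/2 c=3/4 d=-1/4
S(1/2) = -223/64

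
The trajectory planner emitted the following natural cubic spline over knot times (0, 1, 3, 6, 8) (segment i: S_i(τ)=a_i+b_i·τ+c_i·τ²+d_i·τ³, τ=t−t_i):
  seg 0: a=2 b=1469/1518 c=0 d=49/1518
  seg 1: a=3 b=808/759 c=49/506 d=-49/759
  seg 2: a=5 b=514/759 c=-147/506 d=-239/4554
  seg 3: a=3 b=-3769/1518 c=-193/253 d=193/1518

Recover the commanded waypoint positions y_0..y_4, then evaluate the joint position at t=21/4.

y_0 = S_0(0) = a_0 = 2
y_1 = S_1(0) = a_1 = 3
y_2 = S_2(0) = a_2 = 5
y_3 = S_3(0) = a_3 = 3
y_4 = S_3(2) = -4
t_q=21/4 is in segment 2 (τ=9/4); S_2(τ)=144277/32384

y_0=2 y_1=3 y_2=5 y_3=3 y_4=-4
S(21/4) = 144277/32384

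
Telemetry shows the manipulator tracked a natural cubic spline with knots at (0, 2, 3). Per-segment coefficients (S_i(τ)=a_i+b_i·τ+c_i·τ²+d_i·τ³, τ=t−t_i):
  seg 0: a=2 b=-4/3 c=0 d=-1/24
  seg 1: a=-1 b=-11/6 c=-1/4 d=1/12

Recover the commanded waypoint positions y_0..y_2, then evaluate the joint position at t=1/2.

y_0=2 y_1=-1 y_2=-3
S(1/2) = 85/64

y_0 = S_0(0) = a_0 = 2
y_1 = S_1(0) = a_1 = -1
y_2 = S_1(1) = -3
t_q=1/2 is in segment 0 (τ=1/2); S_0(τ)=85/64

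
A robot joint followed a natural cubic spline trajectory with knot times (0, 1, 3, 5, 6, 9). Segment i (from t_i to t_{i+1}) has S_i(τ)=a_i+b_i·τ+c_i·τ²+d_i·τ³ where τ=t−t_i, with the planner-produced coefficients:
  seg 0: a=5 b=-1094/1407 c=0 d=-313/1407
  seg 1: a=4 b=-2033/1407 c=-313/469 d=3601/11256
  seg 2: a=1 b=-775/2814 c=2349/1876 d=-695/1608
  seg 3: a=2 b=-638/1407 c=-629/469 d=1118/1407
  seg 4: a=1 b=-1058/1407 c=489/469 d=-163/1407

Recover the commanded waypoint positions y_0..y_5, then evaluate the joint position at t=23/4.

y_0=5 y_1=4 y_2=1 y_3=2 y_4=1 y_5=5
S(23/4) = 18621/15008

y_0 = S_0(0) = a_0 = 5
y_1 = S_1(0) = a_1 = 4
y_2 = S_2(0) = a_2 = 1
y_3 = S_3(0) = a_3 = 2
y_4 = S_4(0) = a_4 = 1
y_5 = S_4(3) = 5
t_q=23/4 is in segment 3 (τ=3/4); S_3(τ)=18621/15008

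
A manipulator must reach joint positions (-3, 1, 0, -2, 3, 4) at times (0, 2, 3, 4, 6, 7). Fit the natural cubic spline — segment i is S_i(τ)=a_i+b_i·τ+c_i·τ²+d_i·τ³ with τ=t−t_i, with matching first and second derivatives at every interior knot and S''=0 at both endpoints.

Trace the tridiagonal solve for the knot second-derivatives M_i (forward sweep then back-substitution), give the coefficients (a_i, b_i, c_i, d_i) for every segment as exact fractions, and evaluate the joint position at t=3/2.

  seg 0: a=-3 b=502/175 c=0 d=-38/175
  seg 1: a=1 b=46/175 c=-228/175 d=1/25
  seg 2: a=0 b=-389/175 c=-207/175 d=246/175
  seg 3: a=-2 b=-13/35 c=531/175 d=-1119/1400
  seg 4: a=3 b=761/350 c=-1233/700 d=411/700
S(3/2) = 57/100

Δ: Δ0=2, Δ1=-1, Δ2=-2, Δ3=5/2, Δ4=1
row 1: diag=6, rhs=-18; c'=1/6, d'=-3
row 2: denom=4−1·1/6=23/6; d'=(-6−1·-3)/(23/6)=-18/23
row 3: denom=6−1·6/23=132/23; d'=(27−1·-18/23)/(132/23)=213/44
row 4: denom=6−2·23/66=175/33; d'=(-9−2·213/44)/(175/33)=-1233/350
back: M4=-1233/350
back: M3=213/44−23/66·-1233/350=1062/175
back: M2=-18/23−6/23·1062/175=-414/175
back: M1=-3−1/6·-414/175=-456/175
M: M0=0, M1=-456/175, M2=-414/175, M3=1062/175, M4=-1233/350, M5=0
seg 0: a=-3, c=M0/2=0, d=(M1−M0)/(6·2)=-38/175, b=Δ0−h0·(2M0+M1)/6=502/175
seg 1: a=1, c=M1/2=-228/175, d=(M2−M1)/(6·1)=1/25, b=Δ1−h1·(2M1+M2)/6=46/175
seg 2: a=0, c=M2/2=-207/175, d=(M3−M2)/(6·1)=246/175, b=Δ2−h2·(2M2+M3)/6=-389/175
seg 3: a=-2, c=M3/2=531/175, d=(M4−M3)/(6·2)=-1119/1400, b=Δ3−h3·(2M3+M4)/6=-13/35
seg 4: a=3, c=M4/2=-1233/700, d=(M5−M4)/(6·1)=411/700, b=Δ4−h4·(2M4+M5)/6=761/350
t_q=3/2 → seg 0, τ=3/2; S=-3+502/175·τ+0·τ²+-38/175·τ³=57/100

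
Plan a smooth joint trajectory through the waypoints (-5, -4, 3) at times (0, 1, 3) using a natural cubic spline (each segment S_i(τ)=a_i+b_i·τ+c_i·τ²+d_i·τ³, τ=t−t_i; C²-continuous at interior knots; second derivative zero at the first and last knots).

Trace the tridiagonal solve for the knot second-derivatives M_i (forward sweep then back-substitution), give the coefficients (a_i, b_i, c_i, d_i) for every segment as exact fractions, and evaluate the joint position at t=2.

Δ: Δ0=1, Δ1=7/2
row 1: diag=6, rhs=15; c'=1/3, d'=5/2
back: M1=5/2
M: M0=0, M1=5/2, M2=0
seg 0: a=-5, c=M0/2=0, d=(M1−M0)/(6·1)=5/12, b=Δ0−h0·(2M0+M1)/6=7/12
seg 1: a=-4, c=M1/2=5/4, d=(M2−M1)/(6·2)=-5/24, b=Δ1−h1·(2M1+M2)/6=11/6
t_q=2 → seg 1, τ=1; S=-4+11/6·τ+5/4·τ²+-5/24·τ³=-9/8

  seg 0: a=-5 b=7/12 c=0 d=5/12
  seg 1: a=-4 b=11/6 c=5/4 d=-5/24
S(2) = -9/8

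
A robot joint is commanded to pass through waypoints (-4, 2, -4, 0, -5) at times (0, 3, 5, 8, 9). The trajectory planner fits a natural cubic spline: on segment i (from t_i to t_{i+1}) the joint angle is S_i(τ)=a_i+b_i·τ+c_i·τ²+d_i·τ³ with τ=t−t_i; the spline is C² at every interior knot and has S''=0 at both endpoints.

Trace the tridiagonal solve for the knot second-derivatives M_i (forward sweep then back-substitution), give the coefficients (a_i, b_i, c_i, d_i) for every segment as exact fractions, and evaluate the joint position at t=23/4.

  seg 0: a=-4 b=2743/678 c=0 d=-1387/6102
  seg 1: a=2 b=-709/339 c=-1387/678 d=1079/1356
  seg 2: a=-4 b=-82/113 c=925/339 d=-2077/3051
  seg 3: a=0 b=-309/113 c=-384/113 d=128/113
S(23/4) = -23841/7232

Δ: Δ0=2, Δ1=-3, Δ2=4/3, Δ3=-5
row 1: diag=10, rhs=-30; c'=1/5, d'=-3
row 2: denom=10−2·1/5=48/5; d'=(26−2·-3)/(48/5)=10/3
row 3: denom=8−3·5/16=113/16; d'=(-38−3·10/3)/(113/16)=-768/113
back: M3=-768/113
back: M2=10/3−5/16·-768/113=1850/339
back: M1=-3−1/5·1850/339=-1387/339
M: M0=0, M1=-1387/339, M2=1850/339, M3=-768/113, M4=0
seg 0: a=-4, c=M0/2=0, d=(M1−M0)/(6·3)=-1387/6102, b=Δ0−h0·(2M0+M1)/6=2743/678
seg 1: a=2, c=M1/2=-1387/678, d=(M2−M1)/(6·2)=1079/1356, b=Δ1−h1·(2M1+M2)/6=-709/339
seg 2: a=-4, c=M2/2=925/339, d=(M3−M2)/(6·3)=-2077/3051, b=Δ2−h2·(2M2+M3)/6=-82/113
seg 3: a=0, c=M3/2=-384/113, d=(M4−M3)/(6·1)=128/113, b=Δ3−h3·(2M3+M4)/6=-309/113
t_q=23/4 → seg 2, τ=3/4; S=-4+-82/113·τ+925/339·τ²+-2077/3051·τ³=-23841/7232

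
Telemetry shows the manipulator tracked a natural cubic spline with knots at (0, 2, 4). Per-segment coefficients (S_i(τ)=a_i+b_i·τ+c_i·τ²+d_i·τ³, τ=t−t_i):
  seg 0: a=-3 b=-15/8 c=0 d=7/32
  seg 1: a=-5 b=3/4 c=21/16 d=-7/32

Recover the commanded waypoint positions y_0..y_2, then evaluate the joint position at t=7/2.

y_0=-3 y_1=-5 y_2=0
S(7/2) = -425/256

y_0 = S_0(0) = a_0 = -3
y_1 = S_1(0) = a_1 = -5
y_2 = S_1(2) = 0
t_q=7/2 is in segment 1 (τ=3/2); S_1(τ)=-425/256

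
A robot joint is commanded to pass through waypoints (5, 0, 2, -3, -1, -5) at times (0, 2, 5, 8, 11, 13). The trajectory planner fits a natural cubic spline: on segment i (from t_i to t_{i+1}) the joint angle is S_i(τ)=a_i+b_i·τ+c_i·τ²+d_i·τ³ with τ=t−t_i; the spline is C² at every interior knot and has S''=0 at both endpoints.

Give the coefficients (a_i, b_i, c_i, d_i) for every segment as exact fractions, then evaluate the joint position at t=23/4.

Δ: Δ0=-5/2, Δ1=2/3, Δ2=-5/3, Δ3=2/3, Δ4=-2
row 1: diag=10, rhs=19; c'=3/10, d'=19/10
row 2: denom=12−3·3/10=111/10; d'=(-14−3·19/10)/(111/10)=-197/111
row 3: denom=12−3·10/37=414/37; d'=(14−3·-197/111)/(414/37)=715/414
row 4: denom=10−3·37/138=423/46; d'=(-16−3·715/414)/(423/46)=-2923/1269
back: M4=-2923/1269
back: M3=715/414−37/138·-2923/1269=8926/3807
back: M2=-197/111−10/37·8926/3807=-9169/3807
back: M1=19/10−3/10·-9169/3807=3328/1269
M: M0=0, M1=3328/1269, M2=-9169/3807, M3=8926/3807, M4=-2923/1269, M5=0
seg 0: a=5, c=M0/2=0, d=(M1−M0)/(6·2)=832/3807, b=Δ0−h0·(2M0+M1)/6=-25691/7614
seg 1: a=0, c=M1/2=1664/1269, d=(M2−M1)/(6·3)=-19153/68526, b=Δ1−h1·(2M1+M2)/6=-5723/7614
seg 2: a=2, c=M2/2=-9169/7614, d=(M3−M2)/(6·3)=385/1458, b=Δ2−h2·(2M2+M3)/6=-1639/3807
seg 3: a=-3, c=M3/2=4463/3807, d=(M4−M3)/(6·3)=-17695/68526, b=Δ3−h3·(2M3+M4)/6=-4007/7614
seg 4: a=-1, c=M4/2=-2923/2538, d=(M5−M4)/(6·2)=2923/15228, b=Δ4−h4·(2M4+M5)/6=-1768/3807
t_q=23/4 → seg 2, τ=3/4; S=2+-1639/3807·τ+-9169/7614·τ²+385/1458·τ³=60161/54144

  seg 0: a=5 b=-25691/7614 c=0 d=832/3807
  seg 1: a=0 b=-5723/7614 c=1664/1269 d=-19153/68526
  seg 2: a=2 b=-1639/3807 c=-9169/7614 d=385/1458
  seg 3: a=-3 b=-4007/7614 c=4463/3807 d=-17695/68526
  seg 4: a=-1 b=-1768/3807 c=-2923/2538 d=2923/15228
S(23/4) = 60161/54144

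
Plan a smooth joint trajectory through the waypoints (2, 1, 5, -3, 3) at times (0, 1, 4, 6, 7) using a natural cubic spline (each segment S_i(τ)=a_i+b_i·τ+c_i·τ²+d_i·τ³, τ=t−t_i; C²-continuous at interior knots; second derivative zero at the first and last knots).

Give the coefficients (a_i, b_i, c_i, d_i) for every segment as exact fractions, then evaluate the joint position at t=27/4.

Δ: Δ0=-1, Δ1=4/3, Δ2=-4, Δ3=6
row 1: diag=8, rhs=14; c'=3/8, d'=7/4
row 2: denom=10−3·3/8=71/8; d'=(-32−3·7/4)/(71/8)=-298/71
row 3: denom=6−2·16/71=394/71; d'=(60−2·-298/71)/(394/71)=2428/197
back: M3=2428/197
back: M2=-298/71−16/71·2428/197=-1374/197
back: M1=7/4−3/8·-1374/197=860/197
M: M0=0, M1=860/197, M2=-1374/197, M3=2428/197, M4=0
seg 0: a=2, c=M0/2=0, d=(M1−M0)/(6·1)=430/591, b=Δ0−h0·(2M0+M1)/6=-1021/591
seg 1: a=1, c=M1/2=430/197, d=(M2−M1)/(6·3)=-1117/1773, b=Δ1−h1·(2M1+M2)/6=269/591
seg 2: a=5, c=M2/2=-687/197, d=(M3−M2)/(6·2)=1901/1182, b=Δ2−h2·(2M2+M3)/6=-2044/591
seg 3: a=-3, c=M3/2=1214/197, d=(M4−M3)/(6·1)=-1214/591, b=Δ3−h3·(2M3+M4)/6=1118/591
t_q=27/4 → seg 3, τ=3/4; S=-3+1118/591·τ+1214/197·τ²+-1214/591·τ³=6421/6304

  seg 0: a=2 b=-1021/591 c=0 d=430/591
  seg 1: a=1 b=269/591 c=430/197 d=-1117/1773
  seg 2: a=5 b=-2044/591 c=-687/197 d=1901/1182
  seg 3: a=-3 b=1118/591 c=1214/197 d=-1214/591
S(27/4) = 6421/6304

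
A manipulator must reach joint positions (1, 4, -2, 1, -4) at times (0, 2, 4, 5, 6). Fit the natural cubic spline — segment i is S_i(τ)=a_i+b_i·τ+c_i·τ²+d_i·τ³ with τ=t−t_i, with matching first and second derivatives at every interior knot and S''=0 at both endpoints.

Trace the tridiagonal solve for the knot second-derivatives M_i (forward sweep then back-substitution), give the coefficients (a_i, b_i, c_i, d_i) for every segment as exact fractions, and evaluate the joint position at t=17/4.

Δ: Δ0=3/2, Δ1=-3, Δ2=3, Δ3=-5
row 1: diag=8, rhs=-27; c'=1/4, d'=-27/8
row 2: denom=6−2·1/4=11/2; d'=(36−2·-27/8)/(11/2)=171/22
row 3: denom=4−1·2/11=42/11; d'=(-48−1·171/22)/(42/11)=-409/28
back: M3=-409/28
back: M2=171/22−2/11·-409/28=73/7
back: M1=-27/8−1/4·73/7=-335/56
M: M0=0, M1=-335/56, M2=73/7, M3=-409/28, M4=0
seg 0: a=1, c=M0/2=0, d=(M1−M0)/(6·2)=-335/672, b=Δ0−h0·(2M0+M1)/6=587/168
seg 1: a=4, c=M1/2=-335/112, d=(M2−M1)/(6·2)=919/672, b=Δ1−h1·(2M1+M2)/6=-209/84
seg 2: a=-2, c=M2/2=73/14, d=(M3−M2)/(6·1)=-701/168, b=Δ2−h2·(2M2+M3)/6=47/24
seg 3: a=1, c=M3/2=-409/56, d=(M4−M3)/(6·1)=409/168, b=Δ3−h3·(2M3+M4)/6=-11/84
t_q=17/4 → seg 2, τ=1/4; S=-2+47/24·τ+73/14·τ²+-701/168·τ³=-4479/3584

  seg 0: a=1 b=587/168 c=0 d=-335/672
  seg 1: a=4 b=-209/84 c=-335/112 d=919/672
  seg 2: a=-2 b=47/24 c=73/14 d=-701/168
  seg 3: a=1 b=-11/84 c=-409/56 d=409/168
S(17/4) = -4479/3584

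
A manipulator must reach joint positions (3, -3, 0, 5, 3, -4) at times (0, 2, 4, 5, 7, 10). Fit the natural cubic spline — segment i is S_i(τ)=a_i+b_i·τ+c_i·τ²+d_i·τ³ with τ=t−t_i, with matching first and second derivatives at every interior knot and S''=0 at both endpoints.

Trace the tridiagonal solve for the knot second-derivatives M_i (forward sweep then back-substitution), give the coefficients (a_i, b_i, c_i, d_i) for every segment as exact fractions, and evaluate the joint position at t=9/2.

  seg 0: a=3 b=-13609/3576 c=0 d=2881/14304
  seg 1: a=-3 b=-2483/1788 c=2881/2384 d=1687/14304
  seg 2: a=0 b=17381/3576 c=571/298 d=-6353/3576
  seg 3: a=5 b=6013/1788 c=-4069/1192 d=2203/3576
  seg 4: a=3 b=-5183/1788 c=337/1192 d=-337/10728
S(9/2) = 25625/9536

Δ: Δ0=-3, Δ1=3/2, Δ2=5, Δ3=-1, Δ4=-7/3
row 1: diag=8, rhs=27; c'=1/4, d'=27/8
row 2: denom=6−2·1/4=11/2; d'=(21−2·27/8)/(11/2)=57/22
row 3: denom=6−1·2/11=64/11; d'=(-36−1·57/22)/(64/11)=-849/128
row 4: denom=10−2·11/32=149/16; d'=(-8−2·-849/128)/(149/16)=337/596
back: M4=337/596
back: M3=-849/128−11/32·337/596=-4069/596
back: M2=57/22−2/11·-4069/596=571/149
back: M1=27/8−1/4·571/149=2881/1192
M: M0=0, M1=2881/1192, M2=571/149, M3=-4069/596, M4=337/596, M5=0
seg 0: a=3, c=M0/2=0, d=(M1−M0)/(6·2)=2881/14304, b=Δ0−h0·(2M0+M1)/6=-13609/3576
seg 1: a=-3, c=M1/2=2881/2384, d=(M2−M1)/(6·2)=1687/14304, b=Δ1−h1·(2M1+M2)/6=-2483/1788
seg 2: a=0, c=M2/2=571/298, d=(M3−M2)/(6·1)=-6353/3576, b=Δ2−h2·(2M2+M3)/6=17381/3576
seg 3: a=5, c=M3/2=-4069/1192, d=(M4−M3)/(6·2)=2203/3576, b=Δ3−h3·(2M3+M4)/6=6013/1788
seg 4: a=3, c=M4/2=337/1192, d=(M5−M4)/(6·3)=-337/10728, b=Δ4−h4·(2M4+M5)/6=-5183/1788
t_q=9/2 → seg 2, τ=1/2; S=0+17381/3576·τ+571/298·τ²+-6353/3576·τ³=25625/9536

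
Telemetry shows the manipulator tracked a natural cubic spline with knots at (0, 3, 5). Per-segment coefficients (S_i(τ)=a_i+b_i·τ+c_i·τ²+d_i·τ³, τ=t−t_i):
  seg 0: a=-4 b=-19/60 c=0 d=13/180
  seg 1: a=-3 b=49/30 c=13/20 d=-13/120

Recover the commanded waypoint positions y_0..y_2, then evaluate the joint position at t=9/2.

y_0 = S_0(0) = a_0 = -4
y_1 = S_1(0) = a_1 = -3
y_2 = S_1(2) = 2
t_q=9/2 is in segment 1 (τ=3/2); S_1(τ)=35/64

y_0=-4 y_1=-3 y_2=2
S(9/2) = 35/64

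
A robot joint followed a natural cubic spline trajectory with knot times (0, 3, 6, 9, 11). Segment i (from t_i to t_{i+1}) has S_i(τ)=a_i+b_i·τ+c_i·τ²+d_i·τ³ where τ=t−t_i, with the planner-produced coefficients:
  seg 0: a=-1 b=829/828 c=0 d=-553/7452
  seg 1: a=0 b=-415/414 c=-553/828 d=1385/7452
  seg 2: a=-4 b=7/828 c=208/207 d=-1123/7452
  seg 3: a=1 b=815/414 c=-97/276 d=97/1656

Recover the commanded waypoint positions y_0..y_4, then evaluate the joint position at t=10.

y_0 = S_0(0) = a_0 = -1
y_1 = S_1(0) = a_1 = 0
y_2 = S_2(0) = a_2 = -4
y_3 = S_3(0) = a_3 = 1
y_4 = S_3(2) = 4
t_q=10 is in segment 3 (τ=1); S_3(τ)=1477/552

y_0=-1 y_1=0 y_2=-4 y_3=1 y_4=4
S(10) = 1477/552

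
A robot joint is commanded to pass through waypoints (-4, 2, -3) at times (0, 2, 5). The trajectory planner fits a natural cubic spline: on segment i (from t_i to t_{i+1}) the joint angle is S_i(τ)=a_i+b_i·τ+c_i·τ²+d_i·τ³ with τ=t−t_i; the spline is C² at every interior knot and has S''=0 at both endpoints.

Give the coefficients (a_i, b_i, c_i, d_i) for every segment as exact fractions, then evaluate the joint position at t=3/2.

Δ: Δ0=3, Δ1=-5/3
row 1: diag=10, rhs=-28; c'=3/10, d'=-14/5
back: M1=-14/5
M: M0=0, M1=-14/5, M2=0
seg 0: a=-4, c=M0/2=0, d=(M1−M0)/(6·2)=-7/30, b=Δ0−h0·(2M0+M1)/6=59/15
seg 1: a=2, c=M1/2=-7/5, d=(M2−M1)/(6·3)=7/45, b=Δ1−h1·(2M1+M2)/6=17/15
t_q=3/2 → seg 0, τ=3/2; S=-4+59/15·τ+0·τ²+-7/30·τ³=89/80

  seg 0: a=-4 b=59/15 c=0 d=-7/30
  seg 1: a=2 b=17/15 c=-7/5 d=7/45
S(3/2) = 89/80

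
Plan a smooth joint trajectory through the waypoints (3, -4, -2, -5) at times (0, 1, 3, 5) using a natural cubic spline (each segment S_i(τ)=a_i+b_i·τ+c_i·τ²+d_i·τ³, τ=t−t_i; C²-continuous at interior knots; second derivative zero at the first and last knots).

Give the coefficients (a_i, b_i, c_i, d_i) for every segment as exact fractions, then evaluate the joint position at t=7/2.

Δ: Δ0=-7, Δ1=1, Δ2=-3/2
row 1: diag=6, rhs=48; c'=1/3, d'=8
row 2: denom=8−2·1/3=22/3; d'=(-15−2·8)/(22/3)=-93/22
back: M2=-93/22
back: M1=8−1/3·-93/22=207/22
M: M0=0, M1=207/22, M2=-93/22, M3=0
seg 0: a=3, c=M0/2=0, d=(M1−M0)/(6·1)=69/44, b=Δ0−h0·(2M0+M1)/6=-377/44
seg 1: a=-4, c=M1/2=207/44, d=(M2−M1)/(6·2)=-25/22, b=Δ1−h1·(2M1+M2)/6=-85/22
seg 2: a=-2, c=M2/2=-93/44, d=(M3−M2)/(6·2)=31/88, b=Δ2−h2·(2M2+M3)/6=29/22
t_q=7/2 → seg 2, τ=1/2; S=-2+29/22·τ+-93/44·τ²+31/88·τ³=-1285/704

  seg 0: a=3 b=-377/44 c=0 d=69/44
  seg 1: a=-4 b=-85/22 c=207/44 d=-25/22
  seg 2: a=-2 b=29/22 c=-93/44 d=31/88
S(7/2) = -1285/704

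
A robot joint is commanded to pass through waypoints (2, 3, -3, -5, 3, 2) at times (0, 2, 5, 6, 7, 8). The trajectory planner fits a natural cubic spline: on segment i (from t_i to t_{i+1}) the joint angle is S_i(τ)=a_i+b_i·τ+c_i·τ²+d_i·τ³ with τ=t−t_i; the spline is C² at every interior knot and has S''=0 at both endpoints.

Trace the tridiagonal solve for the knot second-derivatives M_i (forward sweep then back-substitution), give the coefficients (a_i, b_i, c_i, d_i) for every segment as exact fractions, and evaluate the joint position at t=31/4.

  seg 0: a=2 b=1597/2050 c=0 d=-143/2050
  seg 1: a=3 b=-119/2050 c=-429/1025 d=-469/6150
  seg 2: a=-3 b=-4744/1025 c=-453/410 d=7653/2050
  seg 3: a=-5 b=8941/2050 c=10347/1025 d=-2647/410
  seg 4: a=3 b=5312/1025 c=-19011/2050 d=6337/2050
S(31/4) = 78051/26240

Δ: Δ0=1/2, Δ1=-2, Δ2=-2, Δ3=8, Δ4=-1
row 1: diag=10, rhs=-15; c'=3/10, d'=-3/2
row 2: denom=8−3·3/10=71/10; d'=(0−3·-3/2)/(71/10)=45/71
row 3: denom=4−1·10/71=274/71; d'=(60−1·45/71)/(274/71)=4215/274
row 4: denom=4−1·71/274=1025/274; d'=(-54−1·4215/274)/(1025/274)=-19011/1025
back: M4=-19011/1025
back: M3=4215/274−71/274·-19011/1025=20694/1025
back: M2=45/71−10/71·20694/1025=-453/205
back: M1=-3/2−3/10·-453/205=-858/1025
M: M0=0, M1=-858/1025, M2=-453/205, M3=20694/1025, M4=-19011/1025, M5=0
seg 0: a=2, c=M0/2=0, d=(M1−M0)/(6·2)=-143/2050, b=Δ0−h0·(2M0+M1)/6=1597/2050
seg 1: a=3, c=M1/2=-429/1025, d=(M2−M1)/(6·3)=-469/6150, b=Δ1−h1·(2M1+M2)/6=-119/2050
seg 2: a=-3, c=M2/2=-453/410, d=(M3−M2)/(6·1)=7653/2050, b=Δ2−h2·(2M2+M3)/6=-4744/1025
seg 3: a=-5, c=M3/2=10347/1025, d=(M4−M3)/(6·1)=-2647/410, b=Δ3−h3·(2M3+M4)/6=8941/2050
seg 4: a=3, c=M4/2=-19011/2050, d=(M5−M4)/(6·1)=6337/2050, b=Δ4−h4·(2M4+M5)/6=5312/1025
t_q=31/4 → seg 4, τ=3/4; S=3+5312/1025·τ+-19011/2050·τ²+6337/2050·τ³=78051/26240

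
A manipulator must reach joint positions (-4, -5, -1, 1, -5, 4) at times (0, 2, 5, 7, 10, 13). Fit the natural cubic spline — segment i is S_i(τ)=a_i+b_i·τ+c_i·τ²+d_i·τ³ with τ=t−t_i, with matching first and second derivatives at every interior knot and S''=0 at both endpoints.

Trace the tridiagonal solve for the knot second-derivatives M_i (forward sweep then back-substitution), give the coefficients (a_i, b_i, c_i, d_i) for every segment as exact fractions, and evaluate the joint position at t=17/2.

Δ: Δ0=-1/2, Δ1=4/3, Δ2=1, Δ3=-2, Δ4=3
row 1: diag=10, rhs=11; c'=3/10, d'=11/10
row 2: denom=10−3·3/10=91/10; d'=(-2−3·11/10)/(91/10)=-53/91
row 3: denom=10−2·20/91=870/91; d'=(-18−2·-53/91)/(870/91)=-766/435
row 4: denom=12−3·91/290=3207/290; d'=(30−3·-766/435)/(3207/290)=10232/3207
back: M4=10232/3207
back: M3=-766/435−91/290·10232/3207=-8858/3207
back: M2=-53/91−20/91·-8858/3207=79/3207
back: M1=11/10−3/10·79/3207=1168/1069
M: M0=0, M1=1168/1069, M2=79/3207, M3=-8858/3207, M4=10232/3207, M5=0
seg 0: a=-4, c=M0/2=0, d=(M1−M0)/(6·2)=292/3207, b=Δ0−h0·(2M0+M1)/6=-5543/6414
seg 1: a=-5, c=M1/2=584/1069, d=(M2−M1)/(6·3)=-3425/57726, b=Δ1−h1·(2M1+M2)/6=1465/6414
seg 2: a=-1, c=M2/2=79/6414, d=(M3−M2)/(6·2)=-993/4276, b=Δ2−h2·(2M2+M3)/6=6107/3207
seg 3: a=1, c=M3/2=-4429/3207, d=(M4−M3)/(6·3)=9545/28863, b=Δ3−h3·(2M3+M4)/6=-2672/3207
seg 4: a=-5, c=M4/2=5116/3207, d=(M5−M4)/(6·3)=-5116/28863, b=Δ4−h4·(2M4+M5)/6=-611/3207
t_q=17/2 → seg 3, τ=3/2; S=1+-2672/3207·τ+-4429/3207·τ²+9545/28863·τ³=-19165/8552

  seg 0: a=-4 b=-5543/6414 c=0 d=292/3207
  seg 1: a=-5 b=1465/6414 c=584/1069 d=-3425/57726
  seg 2: a=-1 b=6107/3207 c=79/6414 d=-993/4276
  seg 3: a=1 b=-2672/3207 c=-4429/3207 d=9545/28863
  seg 4: a=-5 b=-611/3207 c=5116/3207 d=-5116/28863
S(17/2) = -19165/8552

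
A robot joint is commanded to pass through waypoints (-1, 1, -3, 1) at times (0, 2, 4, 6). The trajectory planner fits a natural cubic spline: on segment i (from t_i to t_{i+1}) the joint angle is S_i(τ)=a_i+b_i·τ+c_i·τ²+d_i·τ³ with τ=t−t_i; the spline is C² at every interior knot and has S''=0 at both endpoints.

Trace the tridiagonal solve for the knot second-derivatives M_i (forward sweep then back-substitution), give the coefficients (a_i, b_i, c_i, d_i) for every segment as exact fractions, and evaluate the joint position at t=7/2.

  seg 0: a=-1 b=31/15 c=0 d=-4/15
  seg 1: a=1 b=-17/15 c=-8/5 d=7/12
  seg 2: a=-3 b=-8/15 c=19/10 d=-19/60
S(7/2) = -373/160

Δ: Δ0=1, Δ1=-2, Δ2=2
row 1: diag=8, rhs=-18; c'=1/4, d'=-9/4
row 2: denom=8−2·1/4=15/2; d'=(24−2·-9/4)/(15/2)=19/5
back: M2=19/5
back: M1=-9/4−1/4·19/5=-16/5
M: M0=0, M1=-16/5, M2=19/5, M3=0
seg 0: a=-1, c=M0/2=0, d=(M1−M0)/(6·2)=-4/15, b=Δ0−h0·(2M0+M1)/6=31/15
seg 1: a=1, c=M1/2=-8/5, d=(M2−M1)/(6·2)=7/12, b=Δ1−h1·(2M1+M2)/6=-17/15
seg 2: a=-3, c=M2/2=19/10, d=(M3−M2)/(6·2)=-19/60, b=Δ2−h2·(2M2+M3)/6=-8/15
t_q=7/2 → seg 1, τ=3/2; S=1+-17/15·τ+-8/5·τ²+7/12·τ³=-373/160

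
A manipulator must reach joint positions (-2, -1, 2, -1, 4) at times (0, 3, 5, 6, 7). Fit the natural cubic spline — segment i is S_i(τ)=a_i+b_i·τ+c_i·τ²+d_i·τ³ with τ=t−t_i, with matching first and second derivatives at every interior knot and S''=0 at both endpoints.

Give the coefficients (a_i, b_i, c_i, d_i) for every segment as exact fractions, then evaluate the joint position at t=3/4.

  seg 0: a=-2 b=-991/1284 c=0 d=473/3852
  seg 1: a=-1 b=1633/642 c=473/428 d=-2089/2568
  seg 2: a=2 b=-898/321 c=-404/107 d=1147/321
  seg 3: a=-1 b=119/321 c=743/107 d=-743/321
S(3/4) = -69221/27392

Δ: Δ0=1/3, Δ1=3/2, Δ2=-3, Δ3=5
row 1: diag=10, rhs=7; c'=1/5, d'=7/10
row 2: denom=6−2·1/5=28/5; d'=(-27−2·7/10)/(28/5)=-71/14
row 3: denom=4−1·5/28=107/28; d'=(48−1·-71/14)/(107/28)=1486/107
back: M3=1486/107
back: M2=-71/14−5/28·1486/107=-808/107
back: M1=7/10−1/5·-808/107=473/214
M: M0=0, M1=473/214, M2=-808/107, M3=1486/107, M4=0
seg 0: a=-2, c=M0/2=0, d=(M1−M0)/(6·3)=473/3852, b=Δ0−h0·(2M0+M1)/6=-991/1284
seg 1: a=-1, c=M1/2=473/428, d=(M2−M1)/(6·2)=-2089/2568, b=Δ1−h1·(2M1+M2)/6=1633/642
seg 2: a=2, c=M2/2=-404/107, d=(M3−M2)/(6·1)=1147/321, b=Δ2−h2·(2M2+M3)/6=-898/321
seg 3: a=-1, c=M3/2=743/107, d=(M4−M3)/(6·1)=-743/321, b=Δ3−h3·(2M3+M4)/6=119/321
t_q=3/4 → seg 0, τ=3/4; S=-2+-991/1284·τ+0·τ²+473/3852·τ³=-69221/27392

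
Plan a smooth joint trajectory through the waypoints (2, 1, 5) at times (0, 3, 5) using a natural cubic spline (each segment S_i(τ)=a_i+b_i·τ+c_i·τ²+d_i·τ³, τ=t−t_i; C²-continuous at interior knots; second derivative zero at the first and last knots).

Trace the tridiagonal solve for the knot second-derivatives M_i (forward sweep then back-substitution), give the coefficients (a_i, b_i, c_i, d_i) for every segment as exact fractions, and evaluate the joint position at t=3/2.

Δ: Δ0=-1/3, Δ1=2
row 1: diag=10, rhs=14; c'=1/5, d'=7/5
back: M1=7/5
M: M0=0, M1=7/5, M2=0
seg 0: a=2, c=M0/2=0, d=(M1−M0)/(6·3)=7/90, b=Δ0−h0·(2M0+M1)/6=-31/30
seg 1: a=1, c=M1/2=7/10, d=(M2−M1)/(6·2)=-7/60, b=Δ1−h1·(2M1+M2)/6=16/15
t_q=3/2 → seg 0, τ=3/2; S=2+-31/30·τ+0·τ²+7/90·τ³=57/80

  seg 0: a=2 b=-31/30 c=0 d=7/90
  seg 1: a=1 b=16/15 c=7/10 d=-7/60
S(3/2) = 57/80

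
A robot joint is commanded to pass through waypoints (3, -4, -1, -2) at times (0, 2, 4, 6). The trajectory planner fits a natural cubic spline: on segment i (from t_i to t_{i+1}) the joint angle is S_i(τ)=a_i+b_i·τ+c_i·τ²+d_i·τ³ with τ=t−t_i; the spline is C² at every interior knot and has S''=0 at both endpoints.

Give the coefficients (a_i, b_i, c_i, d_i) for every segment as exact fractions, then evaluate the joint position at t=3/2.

  seg 0: a=3 b=-149/30 c=0 d=11/30
  seg 1: a=-4 b=-17/30 c=11/5 d=-7/12
  seg 2: a=-1 b=37/30 c=-13/10 d=13/60
S(3/2) = -257/80

Δ: Δ0=-7/2, Δ1=3/2, Δ2=-1/2
row 1: diag=8, rhs=30; c'=1/4, d'=15/4
row 2: denom=8−2·1/4=15/2; d'=(-12−2·15/4)/(15/2)=-13/5
back: M2=-13/5
back: M1=15/4−1/4·-13/5=22/5
M: M0=0, M1=22/5, M2=-13/5, M3=0
seg 0: a=3, c=M0/2=0, d=(M1−M0)/(6·2)=11/30, b=Δ0−h0·(2M0+M1)/6=-149/30
seg 1: a=-4, c=M1/2=11/5, d=(M2−M1)/(6·2)=-7/12, b=Δ1−h1·(2M1+M2)/6=-17/30
seg 2: a=-1, c=M2/2=-13/10, d=(M3−M2)/(6·2)=13/60, b=Δ2−h2·(2M2+M3)/6=37/30
t_q=3/2 → seg 0, τ=3/2; S=3+-149/30·τ+0·τ²+11/30·τ³=-257/80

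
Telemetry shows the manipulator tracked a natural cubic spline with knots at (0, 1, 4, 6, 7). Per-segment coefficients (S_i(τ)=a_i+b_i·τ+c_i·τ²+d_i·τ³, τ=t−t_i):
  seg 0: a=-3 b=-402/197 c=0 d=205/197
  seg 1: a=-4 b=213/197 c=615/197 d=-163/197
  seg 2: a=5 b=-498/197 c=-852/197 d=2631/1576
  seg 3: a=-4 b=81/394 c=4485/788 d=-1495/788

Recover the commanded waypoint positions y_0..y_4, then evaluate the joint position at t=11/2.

y_0=-3 y_1=-4 y_2=5 y_3=-4 y_4=0
S(11/2) = -36419/12608

y_0 = S_0(0) = a_0 = -3
y_1 = S_1(0) = a_1 = -4
y_2 = S_2(0) = a_2 = 5
y_3 = S_3(0) = a_3 = -4
y_4 = S_3(1) = 0
t_q=11/2 is in segment 2 (τ=3/2); S_2(τ)=-36419/12608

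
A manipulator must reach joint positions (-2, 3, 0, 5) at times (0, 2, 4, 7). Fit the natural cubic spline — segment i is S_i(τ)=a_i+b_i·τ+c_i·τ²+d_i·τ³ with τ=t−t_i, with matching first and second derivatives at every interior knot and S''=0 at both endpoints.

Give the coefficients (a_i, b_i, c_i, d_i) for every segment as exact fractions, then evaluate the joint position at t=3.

  seg 0: a=-2 b=212/57 c=0 d=-139/456
  seg 1: a=3 b=7/114 c=-139/76 d=239/456
  seg 2: a=0 b=-55/57 c=25/19 d=-25/171
S(3) = 267/152

Δ: Δ0=5/2, Δ1=-3/2, Δ2=5/3
row 1: diag=8, rhs=-24; c'=1/4, d'=-3
row 2: denom=10−2·1/4=19/2; d'=(19−2·-3)/(19/2)=50/19
back: M2=50/19
back: M1=-3−1/4·50/19=-139/38
M: M0=0, M1=-139/38, M2=50/19, M3=0
seg 0: a=-2, c=M0/2=0, d=(M1−M0)/(6·2)=-139/456, b=Δ0−h0·(2M0+M1)/6=212/57
seg 1: a=3, c=M1/2=-139/76, d=(M2−M1)/(6·2)=239/456, b=Δ1−h1·(2M1+M2)/6=7/114
seg 2: a=0, c=M2/2=25/19, d=(M3−M2)/(6·3)=-25/171, b=Δ2−h2·(2M2+M3)/6=-55/57
t_q=3 → seg 1, τ=1; S=3+7/114·τ+-139/76·τ²+239/456·τ³=267/152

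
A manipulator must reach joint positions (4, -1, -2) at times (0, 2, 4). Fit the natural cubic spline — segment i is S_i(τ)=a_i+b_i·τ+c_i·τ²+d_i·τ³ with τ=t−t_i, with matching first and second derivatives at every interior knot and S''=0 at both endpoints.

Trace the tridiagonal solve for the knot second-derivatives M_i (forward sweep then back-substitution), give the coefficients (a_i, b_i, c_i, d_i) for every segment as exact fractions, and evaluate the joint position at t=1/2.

Δ: Δ0=-5/2, Δ1=-1/2
row 1: diag=8, rhs=12; c'=1/4, d'=3/2
back: M1=3/2
M: M0=0, M1=3/2, M2=0
seg 0: a=4, c=M0/2=0, d=(M1−M0)/(6·2)=1/8, b=Δ0−h0·(2M0+M1)/6=-3
seg 1: a=-1, c=M1/2=3/4, d=(M2−M1)/(6·2)=-1/8, b=Δ1−h1·(2M1+M2)/6=-3/2
t_q=1/2 → seg 0, τ=1/2; S=4+-3·τ+0·τ²+1/8·τ³=161/64

  seg 0: a=4 b=-3 c=0 d=1/8
  seg 1: a=-1 b=-3/2 c=3/4 d=-1/8
S(1/2) = 161/64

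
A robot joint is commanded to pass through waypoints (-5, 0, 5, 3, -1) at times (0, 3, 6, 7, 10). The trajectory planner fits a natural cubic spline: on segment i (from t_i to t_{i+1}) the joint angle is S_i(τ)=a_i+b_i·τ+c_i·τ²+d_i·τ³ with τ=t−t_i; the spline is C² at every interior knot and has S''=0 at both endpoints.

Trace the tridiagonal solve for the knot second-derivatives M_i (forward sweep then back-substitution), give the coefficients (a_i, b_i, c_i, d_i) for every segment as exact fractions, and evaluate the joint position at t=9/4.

Δ: Δ0=5/3, Δ1=5/3, Δ2=-2, Δ3=-4/3
row 1: diag=12, rhs=0; c'=1/4, d'=0
row 2: denom=8−3·1/4=29/4; d'=(-22−3·0)/(29/4)=-88/29
row 3: denom=8−1·4/29=228/29; d'=(4−1·-88/29)/(228/29)=17/19
back: M3=17/19
back: M2=-88/29−4/29·17/19=-60/19
back: M1=0−1/4·-60/19=15/19
M: M0=0, M1=15/19, M2=-60/19, M3=17/19, M4=0
seg 0: a=-5, c=M0/2=0, d=(M1−M0)/(6·3)=5/114, b=Δ0−h0·(2M0+M1)/6=145/114
seg 1: a=0, c=M1/2=15/38, d=(M2−M1)/(6·3)=-25/114, b=Δ1−h1·(2M1+M2)/6=140/57
seg 2: a=5, c=M2/2=-30/19, d=(M3−M2)/(6·1)=77/114, b=Δ2−h2·(2M2+M3)/6=-125/114
seg 3: a=3, c=M3/2=17/38, d=(M4−M3)/(6·3)=-17/342, b=Δ3−h3·(2M3+M4)/6=-127/57
t_q=9/4 → seg 0, τ=9/4; S=-5+145/114·τ+0·τ²+5/114·τ³=-3985/2432

  seg 0: a=-5 b=145/114 c=0 d=5/114
  seg 1: a=0 b=140/57 c=15/38 d=-25/114
  seg 2: a=5 b=-125/114 c=-30/19 d=77/114
  seg 3: a=3 b=-127/57 c=17/38 d=-17/342
S(9/4) = -3985/2432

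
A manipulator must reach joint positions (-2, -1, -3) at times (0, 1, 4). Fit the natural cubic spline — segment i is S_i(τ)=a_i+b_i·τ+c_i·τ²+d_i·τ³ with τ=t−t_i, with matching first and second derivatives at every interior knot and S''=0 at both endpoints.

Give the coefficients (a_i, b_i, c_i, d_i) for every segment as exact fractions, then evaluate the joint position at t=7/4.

  seg 0: a=-2 b=29/24 c=0 d=-5/24
  seg 1: a=-1 b=7/12 c=-5/8 d=5/72
S(7/4) = -453/512

Δ: Δ0=1, Δ1=-2/3
row 1: diag=8, rhs=-10; c'=3/8, d'=-5/4
back: M1=-5/4
M: M0=0, M1=-5/4, M2=0
seg 0: a=-2, c=M0/2=0, d=(M1−M0)/(6·1)=-5/24, b=Δ0−h0·(2M0+M1)/6=29/24
seg 1: a=-1, c=M1/2=-5/8, d=(M2−M1)/(6·3)=5/72, b=Δ1−h1·(2M1+M2)/6=7/12
t_q=7/4 → seg 1, τ=3/4; S=-1+7/12·τ+-5/8·τ²+5/72·τ³=-453/512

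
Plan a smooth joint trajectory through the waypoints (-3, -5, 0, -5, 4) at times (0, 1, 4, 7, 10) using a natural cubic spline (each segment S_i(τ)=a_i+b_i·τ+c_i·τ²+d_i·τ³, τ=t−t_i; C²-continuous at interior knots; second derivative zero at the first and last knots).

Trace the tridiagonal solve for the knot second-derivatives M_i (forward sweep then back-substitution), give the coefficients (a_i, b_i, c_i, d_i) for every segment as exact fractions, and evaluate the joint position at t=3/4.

Δ: Δ0=-2, Δ1=5/3, Δ2=-5/3, Δ3=3
row 1: diag=8, rhs=22; c'=3/8, d'=11/4
row 2: denom=12−3·3/8=87/8; d'=(-20−3·11/4)/(87/8)=-226/87
row 3: denom=12−3·8/29=324/29; d'=(28−3·-226/87)/(324/29)=173/54
back: M3=173/54
back: M2=-226/87−8/29·173/54=-94/27
back: M1=11/4−3/8·-94/27=73/18
M: M0=0, M1=73/18, M2=-94/27, M3=173/54, M4=0
seg 0: a=-3, c=M0/2=0, d=(M1−M0)/(6·1)=73/108, b=Δ0−h0·(2M0+M1)/6=-289/108
seg 1: a=-5, c=M1/2=73/36, d=(M2−M1)/(6·3)=-407/972, b=Δ1−h1·(2M1+M2)/6=-35/54
seg 2: a=0, c=M2/2=-47/27, d=(M3−M2)/(6·3)=361/972, b=Δ2−h2·(2M2+M3)/6=23/108
seg 3: a=-5, c=M3/2=173/108, d=(M4−M3)/(6·3)=-173/972, b=Δ3−h3·(2M3+M4)/6=-11/54
t_q=3/4 → seg 0, τ=3/4; S=-3+-289/108·τ+0·τ²+73/108·τ³=-10879/2304

  seg 0: a=-3 b=-289/108 c=0 d=73/108
  seg 1: a=-5 b=-35/54 c=73/36 d=-407/972
  seg 2: a=0 b=23/108 c=-47/27 d=361/972
  seg 3: a=-5 b=-11/54 c=173/108 d=-173/972
S(3/4) = -10879/2304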